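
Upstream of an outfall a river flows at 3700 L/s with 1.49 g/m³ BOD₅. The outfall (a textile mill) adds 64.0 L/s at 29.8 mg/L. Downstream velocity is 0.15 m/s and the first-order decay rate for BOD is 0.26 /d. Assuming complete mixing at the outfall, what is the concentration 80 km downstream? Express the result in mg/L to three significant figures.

64.0 L/s = 0.064 m³/s.
3700 L/s = 3.7 m³/s.
After complete mixing, C₀ = (0.064·29.8 + 3.7·1.49) / 3.764 = 1.971 mg/L.
Travel time t = 8e+04 m / 0.15 m/s = 5.333e+05 s = 6.173 d.
C = 1.971·exp(−0.26·6.173) = 1.971·0.2009 = 0.3961 mg/L.

0.396 mg/L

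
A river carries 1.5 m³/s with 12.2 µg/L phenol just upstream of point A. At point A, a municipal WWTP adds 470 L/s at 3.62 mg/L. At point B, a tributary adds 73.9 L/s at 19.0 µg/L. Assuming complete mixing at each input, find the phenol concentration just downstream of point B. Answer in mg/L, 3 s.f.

0.842 mg/L

12.2 µg/L = 0.0122 mg/L.
470 L/s = 0.47 m³/s.
After input A: C = (1.5·0.0122 + 0.47·3.62) / 1.97 = 0.8729 mg/L.
73.9 L/s = 0.0739 m³/s.
19.0 µg/L = 0.019 mg/L.
After input B: C = (1.97·0.8729 + 0.0739·0.019) / 2.044 = 0.8421 mg/L.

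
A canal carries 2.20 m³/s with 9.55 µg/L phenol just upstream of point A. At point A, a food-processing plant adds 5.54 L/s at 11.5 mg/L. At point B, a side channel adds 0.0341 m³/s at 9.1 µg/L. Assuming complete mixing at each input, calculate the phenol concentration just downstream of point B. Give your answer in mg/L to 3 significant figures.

0.0380 mg/L

9.55 µg/L = 0.00955 mg/L.
5.54 L/s = 0.00554 m³/s.
After input A: C = (2.2·0.00955 + 0.00554·11.5) / 2.206 = 0.03841 mg/L.
9.1 µg/L = 0.0091 mg/L.
After input B: C = (2.206·0.03841 + 0.0341·0.0091) / 2.24 = 0.03797 mg/L.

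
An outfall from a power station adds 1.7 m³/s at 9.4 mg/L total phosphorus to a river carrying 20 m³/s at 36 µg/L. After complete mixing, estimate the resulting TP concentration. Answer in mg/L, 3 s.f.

0.770 mg/L

36 µg/L = 0.036 mg/L.
Flow-weighted mixing gives C = (1.7·9.4 + 20·0.036) / (1.7 + 20) = 16.7/21.7 = 0.7696 mg/L.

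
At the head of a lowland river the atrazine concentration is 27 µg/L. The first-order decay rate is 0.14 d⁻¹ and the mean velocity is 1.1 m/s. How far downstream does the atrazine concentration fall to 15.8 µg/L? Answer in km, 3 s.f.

From C = C₀·e^(−kt), t = ln(C₀/C)/k = ln(27/15.8)/0.14 = 0.5358/0.14 = 3.827 d.
Distance = v·t = 1.1 m/s × 3.307e+05 s = 3.637e+05 m = 363.7 km.

364 km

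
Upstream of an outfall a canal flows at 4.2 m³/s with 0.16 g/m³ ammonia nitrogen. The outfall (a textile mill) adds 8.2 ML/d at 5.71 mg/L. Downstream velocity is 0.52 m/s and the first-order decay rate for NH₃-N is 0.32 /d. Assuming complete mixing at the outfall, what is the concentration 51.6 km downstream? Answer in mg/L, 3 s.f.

0.196 mg/L

8.2 ML/d = 0.09491 m³/s.
After complete mixing, C₀ = (0.09491·5.71 + 4.2·0.16) / 4.295 = 0.2826 mg/L.
Travel time t = 5.16e+04 m / 0.52 m/s = 9.923e+04 s = 1.149 d.
C = 0.2826·exp(−0.32·1.149) = 0.2826·0.6924 = 0.1957 mg/L.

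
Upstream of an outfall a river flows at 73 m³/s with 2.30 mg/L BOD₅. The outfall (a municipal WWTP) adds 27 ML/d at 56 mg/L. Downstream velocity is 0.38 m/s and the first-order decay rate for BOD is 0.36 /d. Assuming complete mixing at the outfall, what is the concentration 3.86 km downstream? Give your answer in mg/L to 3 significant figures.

27 ML/d = 0.3125 m³/s.
After complete mixing, C₀ = (0.3125·56 + 73·2.3) / 73.31 = 2.529 mg/L.
Travel time t = 3860 m / 0.38 m/s = 1.016e+04 s = 0.1176 d.
C = 2.529·exp(−0.36·0.1176) = 2.529·0.9586 = 2.424 mg/L.

2.42 mg/L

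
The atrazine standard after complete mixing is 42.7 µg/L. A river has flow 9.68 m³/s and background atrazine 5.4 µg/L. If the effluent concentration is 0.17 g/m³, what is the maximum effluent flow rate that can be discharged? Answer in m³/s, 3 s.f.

5.4 µg/L = 0.0054 mg/L.
42.7 µg/L = 0.0427 mg/L.
Mass balance at complete mixing: C_std·(Q_w + Q_r) = Q_w·C_e + Q_r·C_b.
Rearranging, Q_w = Q_r·(C_std − C_b)/(C_e − C_std) = 9.68·(0.0427 − 0.0054) / (0.17 − 0.0427) = 2.836 m³/s.

2.84 m³/s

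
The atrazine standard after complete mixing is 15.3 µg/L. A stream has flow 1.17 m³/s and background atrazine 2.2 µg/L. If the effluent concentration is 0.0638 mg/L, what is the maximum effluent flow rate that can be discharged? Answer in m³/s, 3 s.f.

2.2 µg/L = 0.0022 mg/L.
15.3 µg/L = 0.0153 mg/L.
Mass balance at complete mixing: C_std·(Q_w + Q_r) = Q_w·C_e + Q_r·C_b.
Rearranging, Q_w = Q_r·(C_std − C_b)/(C_e − C_std) = 1.17·(0.0153 − 0.0022) / (0.0638 − 0.0153) = 0.316 m³/s.

0.316 m³/s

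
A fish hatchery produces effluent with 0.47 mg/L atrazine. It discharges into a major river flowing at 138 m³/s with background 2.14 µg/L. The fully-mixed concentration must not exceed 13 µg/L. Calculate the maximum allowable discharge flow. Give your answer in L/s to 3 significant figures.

2.14 µg/L = 0.00214 mg/L.
13 µg/L = 0.013 mg/L.
Mass balance at complete mixing: C_std·(Q_w + Q_r) = Q_w·C_e + Q_r·C_b.
Rearranging, Q_w = Q_r·(C_std − C_b)/(C_e − C_std) = 138·(0.013 − 0.00214) / (0.47 − 0.013) = 3.279 m³/s.
= 3279 L/s.

3280 L/s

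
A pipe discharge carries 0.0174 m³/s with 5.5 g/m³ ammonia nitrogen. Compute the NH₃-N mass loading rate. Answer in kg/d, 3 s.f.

8.27 kg/d

Mass flux = Q·C = 0.0174 m³/s × 5.5 g/m³ = 0.0957 g/s.
= 0.0957 g/s × 86.4 = 8.268 kg/d.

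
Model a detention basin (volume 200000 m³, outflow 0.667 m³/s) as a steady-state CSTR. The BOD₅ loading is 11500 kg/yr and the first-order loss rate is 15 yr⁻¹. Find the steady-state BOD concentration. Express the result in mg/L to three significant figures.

Outflow Q = 0.667 m³/s × 3.156e+07 s/yr = 2.105e+07 m³/yr.
Steady-state CSTR mass balance: W = Q·C + k·V·C, so C = W/(Q + kV).
Q + kV = 2.105e+07 + 15·200000 = 2.405e+07 m³/yr.
C = 11500/2.405e+07 = 0.0004782 kg/m³ = 0.4782 mg/L.

0.478 mg/L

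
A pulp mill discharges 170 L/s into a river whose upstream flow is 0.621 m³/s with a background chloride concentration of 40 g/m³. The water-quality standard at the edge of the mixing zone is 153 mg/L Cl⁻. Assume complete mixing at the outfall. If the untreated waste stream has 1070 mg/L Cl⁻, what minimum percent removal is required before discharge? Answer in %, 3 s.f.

47.1 %

170 L/s = 0.17 m³/s.
Mass balance: 153·0.791 = 0.17·Cₑ + 0.621·40.
Cₑ = (121 − 24.84) / 0.17 = 565.8 mg/L.
Required removal = 1 − 565.8/1070 = 47.12 %.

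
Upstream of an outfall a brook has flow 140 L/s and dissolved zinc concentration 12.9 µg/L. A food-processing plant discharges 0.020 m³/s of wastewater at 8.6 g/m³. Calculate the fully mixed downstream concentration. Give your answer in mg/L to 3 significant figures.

1.09 mg/L

140 L/s = 0.14 m³/s.
12.9 µg/L = 0.0129 mg/L.
By mass balance at complete mixing, C = (0.02·8.6 + 0.14·0.0129) / (0.02 + 0.14) = 0.1738/0.16 = 1.086 mg/L.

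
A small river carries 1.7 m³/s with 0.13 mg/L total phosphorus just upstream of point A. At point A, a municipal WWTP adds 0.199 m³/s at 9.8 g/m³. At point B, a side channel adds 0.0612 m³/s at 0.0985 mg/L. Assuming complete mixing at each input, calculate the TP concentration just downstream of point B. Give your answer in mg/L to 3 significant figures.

1.11 mg/L

After input A: C = (1.7·0.13 + 0.199·9.8) / 1.899 = 1.143 mg/L.
After input B: C = (1.899·1.143 + 0.0612·0.0985) / 1.96 = 1.111 mg/L.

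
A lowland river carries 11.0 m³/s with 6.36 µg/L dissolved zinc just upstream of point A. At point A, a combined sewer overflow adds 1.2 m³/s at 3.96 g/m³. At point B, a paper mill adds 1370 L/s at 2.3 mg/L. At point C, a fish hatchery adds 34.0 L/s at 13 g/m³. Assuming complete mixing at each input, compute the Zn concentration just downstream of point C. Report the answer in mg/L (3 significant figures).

6.36 µg/L = 0.00636 mg/L.
After input A: C = (11·0.00636 + 1.2·3.96) / 12.2 = 0.3952 mg/L.
1370 L/s = 1.37 m³/s.
After input B: C = (12.2·0.3952 + 1.37·2.3) / 13.57 = 0.5875 mg/L.
34.0 L/s = 0.034 m³/s.
After input C: C = (13.57·0.5875 + 0.034·13) / 13.6 = 0.6186 mg/L.

0.619 mg/L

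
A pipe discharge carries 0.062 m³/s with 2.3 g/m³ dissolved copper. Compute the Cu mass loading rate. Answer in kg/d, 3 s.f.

12.3 kg/d

Mass flux = Q·C = 0.062 m³/s × 2.3 g/m³ = 0.1426 g/s.
= 0.1426 g/s × 86.4 = 12.32 kg/d.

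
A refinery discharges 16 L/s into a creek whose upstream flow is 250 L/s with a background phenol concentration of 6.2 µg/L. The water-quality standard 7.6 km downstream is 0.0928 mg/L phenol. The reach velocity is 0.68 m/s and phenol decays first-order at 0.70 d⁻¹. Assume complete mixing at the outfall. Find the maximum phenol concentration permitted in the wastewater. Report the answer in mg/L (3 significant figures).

16 L/s = 0.016 m³/s.
250 L/s = 0.25 m³/s.
6.2 µg/L = 0.0062 mg/L.
Travel time to the compliance point: t = 7600/0.68 = 1.118e+04 s = 0.1294 d; decay factor exp(−0.70·0.1294) = 0.9134.
So the concentration just after mixing may be at most 0.0928/0.9134 = 0.1016 mg/L.
Mass balance: 0.1016·0.266 = 0.016·Cₑ + 0.25·0.0062.
Cₑ = (0.02702 − 0.00155) / 0.016 = 1.592 mg/L.

1.59 mg/L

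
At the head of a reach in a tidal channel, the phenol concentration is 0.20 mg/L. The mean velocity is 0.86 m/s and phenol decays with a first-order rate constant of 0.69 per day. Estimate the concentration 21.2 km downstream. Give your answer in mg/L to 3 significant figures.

Travel time t = 21.2 km / 0.86 m/s = 2.12e+04/0.86 = 2.465e+04 s = 0.2853 d.
First-order decay: C = 0.20·exp(−0.69·0.2853) = 0.20·0.8213 = 0.1643 mg/L.

0.164 mg/L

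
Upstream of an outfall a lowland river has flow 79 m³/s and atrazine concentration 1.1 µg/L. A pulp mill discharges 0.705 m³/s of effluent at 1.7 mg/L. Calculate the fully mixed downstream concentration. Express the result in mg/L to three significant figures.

0.0161 mg/L

1.1 µg/L = 0.0011 mg/L.
By mass balance at complete mixing, C = (0.705·1.7 + 79·0.0011) / (0.705 + 79) = 1.285/79.7 = 0.01613 mg/L.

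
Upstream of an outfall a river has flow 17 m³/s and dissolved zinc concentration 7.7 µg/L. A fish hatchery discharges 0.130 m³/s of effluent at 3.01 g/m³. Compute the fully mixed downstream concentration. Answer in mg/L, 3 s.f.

7.7 µg/L = 0.0077 mg/L.
By mass balance at complete mixing, C = (0.13·3.01 + 17·0.0077) / (0.13 + 17) = 0.5222/17.13 = 0.03048 mg/L.

0.0305 mg/L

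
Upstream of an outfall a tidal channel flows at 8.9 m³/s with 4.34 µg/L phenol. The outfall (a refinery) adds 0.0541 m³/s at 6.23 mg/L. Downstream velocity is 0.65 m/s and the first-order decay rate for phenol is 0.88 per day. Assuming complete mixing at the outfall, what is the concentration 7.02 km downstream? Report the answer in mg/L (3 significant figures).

0.0376 mg/L

4.34 µg/L = 0.00434 mg/L.
After complete mixing, C₀ = (0.0541·6.23 + 8.9·0.00434) / 8.954 = 0.04195 mg/L.
Travel time t = 7020 m / 0.65 m/s = 1.08e+04 s = 0.125 d.
C = 0.04195·exp(−0.88·0.125) = 0.04195·0.8958 = 0.03758 mg/L.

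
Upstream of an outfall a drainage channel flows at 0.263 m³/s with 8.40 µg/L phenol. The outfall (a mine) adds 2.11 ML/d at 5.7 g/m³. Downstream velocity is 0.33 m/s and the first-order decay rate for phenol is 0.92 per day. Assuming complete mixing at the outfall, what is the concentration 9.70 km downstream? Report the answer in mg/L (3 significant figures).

0.360 mg/L

2.11 ML/d = 0.02442 m³/s.
8.40 µg/L = 0.0084 mg/L.
After complete mixing, C₀ = (0.02442·5.7 + 0.263·0.0084) / 0.2874 = 0.492 mg/L.
Travel time t = 9700 m / 0.33 m/s = 2.939e+04 s = 0.3402 d.
C = 0.492·exp(−0.92·0.3402) = 0.492·0.7313 = 0.3598 mg/L.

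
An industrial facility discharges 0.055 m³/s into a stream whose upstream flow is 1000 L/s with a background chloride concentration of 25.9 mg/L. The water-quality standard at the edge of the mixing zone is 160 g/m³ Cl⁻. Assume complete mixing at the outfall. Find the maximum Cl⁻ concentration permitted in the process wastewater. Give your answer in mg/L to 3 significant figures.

1000 L/s = 1 m³/s.
Mass balance: 160·1.055 = 0.055·Cₑ + 1·25.9.
Cₑ = (168.8 − 25.9) / 0.055 = 2598 mg/L.

2600 mg/L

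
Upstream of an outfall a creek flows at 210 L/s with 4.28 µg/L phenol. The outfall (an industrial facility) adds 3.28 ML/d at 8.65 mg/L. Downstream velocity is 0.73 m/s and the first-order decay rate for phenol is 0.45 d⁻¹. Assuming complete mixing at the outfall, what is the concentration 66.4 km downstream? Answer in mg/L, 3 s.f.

3.28 ML/d = 0.03796 m³/s.
210 L/s = 0.21 m³/s.
4.28 µg/L = 0.00428 mg/L.
After complete mixing, C₀ = (0.03796·8.65 + 0.21·0.00428) / 0.248 = 1.328 mg/L.
Travel time t = 6.64e+04 m / 0.73 m/s = 9.096e+04 s = 1.053 d.
C = 1.328·exp(−0.45·1.053) = 1.328·0.6227 = 0.8269 mg/L.

0.827 mg/L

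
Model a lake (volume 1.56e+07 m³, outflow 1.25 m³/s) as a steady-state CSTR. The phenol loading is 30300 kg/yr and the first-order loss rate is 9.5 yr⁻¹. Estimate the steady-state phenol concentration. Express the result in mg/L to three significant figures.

Outflow Q = 1.25 m³/s × 3.156e+07 s/yr = 3.945e+07 m³/yr.
Steady-state CSTR mass balance: W = Q·C + k·V·C, so C = W/(Q + kV).
Q + kV = 3.945e+07 + 9.5·1.56e+07 = 1.876e+08 m³/yr.
C = 30300/1.876e+08 = 0.0001615 kg/m³ = 0.1615 mg/L.

0.161 mg/L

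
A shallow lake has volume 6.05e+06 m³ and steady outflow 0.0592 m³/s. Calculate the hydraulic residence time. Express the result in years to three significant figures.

3.24 yr

Q = 0.0592 m³/s × 3.156e+07 s/yr = 1.868e+06 m³/yr.
Hydraulic residence time τ = V/Q = 6.05e+06/1.868e+06 = 3.238 yr.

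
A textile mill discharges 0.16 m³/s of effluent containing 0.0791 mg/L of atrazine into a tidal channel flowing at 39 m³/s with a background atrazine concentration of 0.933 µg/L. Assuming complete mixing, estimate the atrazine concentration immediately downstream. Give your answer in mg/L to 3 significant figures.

0.00125 mg/L

0.933 µg/L = 0.000933 mg/L.
Flow-weighted mixing gives C = (0.16·0.0791 + 39·0.000933) / (0.16 + 39) = 0.04904/39.16 = 0.001252 mg/L.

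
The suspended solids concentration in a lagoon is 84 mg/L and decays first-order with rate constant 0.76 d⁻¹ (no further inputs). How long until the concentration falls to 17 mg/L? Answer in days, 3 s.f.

2.10 d

t = ln(C₀/C)/k = ln(84/17)/0.76 = 1.598/0.76 = 2.102 d.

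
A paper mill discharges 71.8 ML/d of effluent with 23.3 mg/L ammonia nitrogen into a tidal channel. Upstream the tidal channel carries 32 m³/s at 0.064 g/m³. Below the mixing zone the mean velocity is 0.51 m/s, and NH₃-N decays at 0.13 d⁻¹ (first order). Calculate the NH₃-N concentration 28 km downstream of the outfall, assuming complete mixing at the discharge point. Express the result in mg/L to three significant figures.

0.600 mg/L

71.8 ML/d = 0.831 m³/s.
After complete mixing, C₀ = (0.831·23.3 + 32·0.064) / 32.83 = 0.6521 mg/L.
Travel time t = 2.8e+04 m / 0.51 m/s = 5.49e+04 s = 0.6354 d.
C = 0.6521·exp(−0.13·0.6354) = 0.6521·0.9207 = 0.6004 mg/L.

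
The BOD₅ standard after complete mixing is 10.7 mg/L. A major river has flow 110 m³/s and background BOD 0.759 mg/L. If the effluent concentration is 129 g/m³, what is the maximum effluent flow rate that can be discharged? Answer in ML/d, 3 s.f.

799 ML/d

Mass balance at complete mixing: C_std·(Q_w + Q_r) = Q_w·C_e + Q_r·C_b.
Rearranging, Q_w = Q_r·(C_std − C_b)/(C_e − C_std) = 110·(10.7 − 0.759) / (129 − 10.7) = 9.244 m³/s.
= 798.6 ML/d.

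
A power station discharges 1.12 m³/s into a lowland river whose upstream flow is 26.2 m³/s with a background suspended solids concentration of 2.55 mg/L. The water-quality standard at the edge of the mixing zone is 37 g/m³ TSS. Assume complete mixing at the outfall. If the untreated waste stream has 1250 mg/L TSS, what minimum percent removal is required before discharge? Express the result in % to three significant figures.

32.6 %

Mass balance: 37·27.32 = 1.12·Cₑ + 26.2·2.55.
Cₑ = (1011 − 66.81) / 1.12 = 842.9 mg/L.
Required removal = 1 − 842.9/1250 = 32.57 %.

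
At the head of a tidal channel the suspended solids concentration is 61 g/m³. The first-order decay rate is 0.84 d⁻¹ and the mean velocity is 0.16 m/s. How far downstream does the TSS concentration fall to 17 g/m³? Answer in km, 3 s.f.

From C = C₀·e^(−kt), t = ln(C₀/C)/k = ln(61/17)/0.84 = 1.278/0.84 = 1.521 d.
Distance = v·t = 0.16 m/s × 1.314e+05 s = 2.103e+04 m = 21.03 km.

21.0 km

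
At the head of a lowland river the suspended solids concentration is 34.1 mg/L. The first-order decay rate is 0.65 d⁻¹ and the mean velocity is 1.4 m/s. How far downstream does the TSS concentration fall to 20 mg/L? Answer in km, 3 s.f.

From C = C₀·e^(−kt), t = ln(C₀/C)/k = ln(34.1/20)/0.65 = 0.5336/0.65 = 0.8209 d.
Distance = v·t = 1.4 m/s × 7.092e+04 s = 9.929e+04 m = 99.29 km.

99.3 km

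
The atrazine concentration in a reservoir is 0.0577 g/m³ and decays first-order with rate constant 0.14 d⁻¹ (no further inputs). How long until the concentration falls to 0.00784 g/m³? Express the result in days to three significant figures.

t = ln(C₀/C)/k = ln(0.0577/0.00784)/0.14 = 1.996/0.14 = 14.26 d.

14.3 d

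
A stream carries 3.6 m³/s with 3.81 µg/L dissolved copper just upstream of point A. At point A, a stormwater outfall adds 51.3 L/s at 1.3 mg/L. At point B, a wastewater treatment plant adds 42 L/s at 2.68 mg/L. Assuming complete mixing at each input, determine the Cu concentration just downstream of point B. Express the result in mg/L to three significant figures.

3.81 µg/L = 0.00381 mg/L.
51.3 L/s = 0.0513 m³/s.
After input A: C = (3.6·0.00381 + 0.0513·1.3) / 3.651 = 0.02202 mg/L.
42 L/s = 0.042 m³/s.
After input B: C = (3.651·0.02202 + 0.042·2.68) / 3.693 = 0.05225 mg/L.

0.0522 mg/L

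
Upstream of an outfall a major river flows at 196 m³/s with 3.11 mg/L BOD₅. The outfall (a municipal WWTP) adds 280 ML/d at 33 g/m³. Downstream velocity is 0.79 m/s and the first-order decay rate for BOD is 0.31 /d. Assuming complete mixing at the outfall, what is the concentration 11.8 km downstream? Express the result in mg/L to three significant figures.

280 ML/d = 3.241 m³/s.
After complete mixing, C₀ = (3.241·33 + 196·3.11) / 199.2 = 3.596 mg/L.
Travel time t = 1.18e+04 m / 0.79 m/s = 1.494e+04 s = 0.1729 d.
C = 3.596·exp(−0.31·0.1729) = 3.596·0.9478 = 3.409 mg/L.

3.41 mg/L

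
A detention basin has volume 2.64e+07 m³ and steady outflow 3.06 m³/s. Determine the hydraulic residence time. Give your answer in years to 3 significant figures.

Q = 3.06 m³/s × 3.156e+07 s/yr = 9.657e+07 m³/yr.
Hydraulic residence time τ = V/Q = 2.64e+07/9.657e+07 = 0.2734 yr.

0.273 yr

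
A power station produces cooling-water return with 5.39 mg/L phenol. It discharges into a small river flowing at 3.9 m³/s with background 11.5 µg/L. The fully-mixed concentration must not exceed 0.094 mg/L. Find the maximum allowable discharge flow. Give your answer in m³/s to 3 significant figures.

0.0608 m³/s

11.5 µg/L = 0.0115 mg/L.
Mass balance at complete mixing: C_std·(Q_w + Q_r) = Q_w·C_e + Q_r·C_b.
Rearranging, Q_w = Q_r·(C_std − C_b)/(C_e − C_std) = 3.9·(0.094 − 0.0115) / (5.39 − 0.094) = 0.06075 m³/s.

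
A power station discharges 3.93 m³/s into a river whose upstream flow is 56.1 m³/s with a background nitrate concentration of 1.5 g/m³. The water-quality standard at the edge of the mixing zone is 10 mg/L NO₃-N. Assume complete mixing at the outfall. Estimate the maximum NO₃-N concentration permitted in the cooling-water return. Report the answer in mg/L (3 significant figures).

Mass balance: 10·60.03 = 3.93·Cₑ + 56.1·1.5.
Cₑ = (600.3 − 84.15) / 3.93 = 131.3 mg/L.

131 mg/L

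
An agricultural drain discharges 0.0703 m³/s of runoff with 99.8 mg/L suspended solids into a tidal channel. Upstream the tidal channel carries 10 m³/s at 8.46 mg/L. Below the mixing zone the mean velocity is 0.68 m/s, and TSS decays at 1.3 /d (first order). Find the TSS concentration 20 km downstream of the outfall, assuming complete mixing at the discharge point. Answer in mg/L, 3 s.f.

After complete mixing, C₀ = (0.0703·99.8 + 10·8.46) / 10.07 = 9.098 mg/L.
Travel time t = 2e+04 m / 0.68 m/s = 2.941e+04 s = 0.3404 d.
C = 9.098·exp(−1.3·0.3404) = 9.098·0.6424 = 5.844 mg/L.

5.84 mg/L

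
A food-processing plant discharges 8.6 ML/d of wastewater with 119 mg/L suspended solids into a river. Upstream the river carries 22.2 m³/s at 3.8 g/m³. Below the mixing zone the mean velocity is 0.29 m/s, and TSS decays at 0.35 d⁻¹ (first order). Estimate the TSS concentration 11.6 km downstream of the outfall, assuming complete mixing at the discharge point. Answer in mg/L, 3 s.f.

8.6 ML/d = 0.09954 m³/s.
After complete mixing, C₀ = (0.09954·119 + 22.2·3.8) / 22.3 = 4.314 mg/L.
Travel time t = 1.16e+04 m / 0.29 m/s = 4e+04 s = 0.463 d.
C = 4.314·exp(−0.35·0.463) = 4.314·0.8504 = 3.669 mg/L.

3.67 mg/L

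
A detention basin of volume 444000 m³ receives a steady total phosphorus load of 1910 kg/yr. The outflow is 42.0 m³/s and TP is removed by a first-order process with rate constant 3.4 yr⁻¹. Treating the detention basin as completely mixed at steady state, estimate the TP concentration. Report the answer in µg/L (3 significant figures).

Outflow Q = 42.0 m³/s × 3.156e+07 s/yr = 1.325e+09 m³/yr.
Steady-state CSTR mass balance: W = Q·C + k·V·C, so C = W/(Q + kV).
Q + kV = 1.325e+09 + 3.4·444000 = 1.327e+09 m³/yr.
C = 1910/1.327e+09 = 1.439e-06 kg/m³ = 0.001439 mg/L = 1.439 µg/L.

1.44 µg/L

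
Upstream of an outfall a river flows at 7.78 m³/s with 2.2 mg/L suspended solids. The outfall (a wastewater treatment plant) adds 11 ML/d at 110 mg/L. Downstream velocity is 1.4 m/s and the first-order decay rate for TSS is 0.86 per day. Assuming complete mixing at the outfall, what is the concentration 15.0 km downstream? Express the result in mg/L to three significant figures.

11 ML/d = 0.1273 m³/s.
After complete mixing, C₀ = (0.1273·110 + 7.78·2.2) / 7.907 = 3.936 mg/L.
Travel time t = 1.5e+04 m / 1.4 m/s = 1.071e+04 s = 0.124 d.
C = 3.936·exp(−0.86·0.124) = 3.936·0.8988 = 3.538 mg/L.

3.54 mg/L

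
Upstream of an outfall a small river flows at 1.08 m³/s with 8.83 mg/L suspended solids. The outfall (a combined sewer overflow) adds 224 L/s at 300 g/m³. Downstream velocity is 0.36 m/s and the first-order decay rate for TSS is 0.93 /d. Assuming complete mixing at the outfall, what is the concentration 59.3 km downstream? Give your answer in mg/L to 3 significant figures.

9.99 mg/L

224 L/s = 0.224 m³/s.
After complete mixing, C₀ = (0.224·300 + 1.08·8.83) / 1.304 = 58.85 mg/L.
Travel time t = 5.93e+04 m / 0.36 m/s = 1.647e+05 s = 1.907 d.
C = 58.85·exp(−0.93·1.907) = 58.85·0.1698 = 9.993 mg/L.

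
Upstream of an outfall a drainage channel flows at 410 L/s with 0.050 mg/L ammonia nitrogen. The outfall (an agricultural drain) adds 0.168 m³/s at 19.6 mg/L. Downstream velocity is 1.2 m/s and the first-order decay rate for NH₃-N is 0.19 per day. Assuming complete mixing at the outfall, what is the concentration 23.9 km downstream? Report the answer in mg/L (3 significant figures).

5.49 mg/L

410 L/s = 0.41 m³/s.
After complete mixing, C₀ = (0.168·19.6 + 0.41·0.05) / 0.578 = 5.732 mg/L.
Travel time t = 2.39e+04 m / 1.2 m/s = 1.992e+04 s = 0.2305 d.
C = 5.732·exp(−0.19·0.2305) = 5.732·0.9571 = 5.487 mg/L.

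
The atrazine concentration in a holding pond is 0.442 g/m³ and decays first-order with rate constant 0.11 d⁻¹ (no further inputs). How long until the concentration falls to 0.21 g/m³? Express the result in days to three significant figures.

t = ln(C₀/C)/k = ln(0.442/0.21)/0.11 = 0.7442/0.11 = 6.765 d.

6.77 d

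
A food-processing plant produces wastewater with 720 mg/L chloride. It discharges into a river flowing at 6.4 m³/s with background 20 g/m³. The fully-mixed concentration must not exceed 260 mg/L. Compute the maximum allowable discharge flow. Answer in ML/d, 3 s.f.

Mass balance at complete mixing: C_std·(Q_w + Q_r) = Q_w·C_e + Q_r·C_b.
Rearranging, Q_w = Q_r·(C_std − C_b)/(C_e − C_std) = 6.4·(260 − 20) / (720 − 260) = 3.339 m³/s.
= 288.5 ML/d.

289 ML/d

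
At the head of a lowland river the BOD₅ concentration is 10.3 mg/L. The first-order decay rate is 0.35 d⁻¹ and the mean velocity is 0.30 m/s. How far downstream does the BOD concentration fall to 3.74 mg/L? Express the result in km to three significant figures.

From C = C₀·e^(−kt), t = ln(C₀/C)/k = ln(10.3/3.74)/0.35 = 1.013/0.35 = 2.894 d.
Distance = v·t = 0.30 m/s × 2.501e+05 s = 7.502e+04 m = 75.02 km.

75.0 km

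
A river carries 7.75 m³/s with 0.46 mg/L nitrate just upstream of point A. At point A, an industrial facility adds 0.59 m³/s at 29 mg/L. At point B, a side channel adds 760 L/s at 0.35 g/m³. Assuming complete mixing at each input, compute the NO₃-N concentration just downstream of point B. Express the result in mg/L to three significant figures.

2.30 mg/L

After input A: C = (7.75·0.46 + 0.59·29) / 8.34 = 2.479 mg/L.
760 L/s = 0.76 m³/s.
After input B: C = (8.34·2.479 + 0.76·0.35) / 9.1 = 2.301 mg/L.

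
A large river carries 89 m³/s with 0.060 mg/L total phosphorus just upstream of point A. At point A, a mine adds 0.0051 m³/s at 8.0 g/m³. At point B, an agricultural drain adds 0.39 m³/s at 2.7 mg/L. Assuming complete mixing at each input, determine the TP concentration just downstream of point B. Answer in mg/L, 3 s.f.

0.0720 mg/L

After input A: C = (89·0.06 + 0.0051·8) / 89.01 = 0.06045 mg/L.
After input B: C = (89.01·0.06045 + 0.39·2.7) / 89.4 = 0.07197 mg/L.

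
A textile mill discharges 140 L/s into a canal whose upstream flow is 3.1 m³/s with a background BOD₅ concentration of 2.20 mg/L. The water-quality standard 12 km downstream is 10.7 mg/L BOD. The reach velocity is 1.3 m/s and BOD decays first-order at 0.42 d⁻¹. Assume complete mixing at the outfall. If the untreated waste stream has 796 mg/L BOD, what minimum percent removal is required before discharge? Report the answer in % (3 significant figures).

140 L/s = 0.14 m³/s.
Travel time to the compliance point: t = 1.2e+04/1.3 = 9231 s = 0.1068 d; decay factor exp(−0.42·0.1068) = 0.9561.
So the concentration just after mixing may be at most 10.7/0.9561 = 11.19 mg/L.
Mass balance: 11.19·3.24 = 0.14·Cₑ + 3.1·2.2.
Cₑ = (36.26 − 6.82) / 0.14 = 210.3 mg/L.
Required removal = 1 − 210.3/796 = 73.58 %.

73.6 %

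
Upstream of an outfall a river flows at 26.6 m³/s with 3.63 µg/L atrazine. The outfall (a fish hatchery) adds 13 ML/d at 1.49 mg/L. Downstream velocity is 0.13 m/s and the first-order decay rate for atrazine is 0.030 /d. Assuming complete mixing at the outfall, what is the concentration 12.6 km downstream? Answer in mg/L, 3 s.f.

13 ML/d = 0.1505 m³/s.
3.63 µg/L = 0.00363 mg/L.
After complete mixing, C₀ = (0.1505·1.49 + 26.6·0.00363) / 26.75 = 0.01199 mg/L.
Travel time t = 1.26e+04 m / 0.13 m/s = 9.692e+04 s = 1.122 d.
C = 0.01199·exp(−0.030·1.122) = 0.01199·0.9669 = 0.01159 mg/L.

0.0116 mg/L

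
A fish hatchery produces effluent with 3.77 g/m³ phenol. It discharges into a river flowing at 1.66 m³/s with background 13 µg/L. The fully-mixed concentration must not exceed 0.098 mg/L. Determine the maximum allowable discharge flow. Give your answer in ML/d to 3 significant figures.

3.32 ML/d

13 µg/L = 0.013 mg/L.
Mass balance at complete mixing: C_std·(Q_w + Q_r) = Q_w·C_e + Q_r·C_b.
Rearranging, Q_w = Q_r·(C_std − C_b)/(C_e − C_std) = 1.66·(0.098 − 0.013) / (3.77 − 0.098) = 0.03843 m³/s.
= 3.32 ML/d.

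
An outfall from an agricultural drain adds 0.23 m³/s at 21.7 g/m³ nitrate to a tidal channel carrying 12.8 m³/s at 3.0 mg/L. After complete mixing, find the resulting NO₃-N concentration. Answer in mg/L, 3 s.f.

By mass balance at complete mixing, C = (0.23·21.7 + 12.8·3) / (0.23 + 12.8) = 43.39/13.03 = 3.33 mg/L.

3.33 mg/L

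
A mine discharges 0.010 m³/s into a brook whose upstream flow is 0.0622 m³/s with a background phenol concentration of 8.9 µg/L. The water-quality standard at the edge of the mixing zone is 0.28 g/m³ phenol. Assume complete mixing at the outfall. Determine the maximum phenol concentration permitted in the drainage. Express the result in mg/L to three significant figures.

8.9 µg/L = 0.0089 mg/L.
Mass balance: 0.28·0.0722 = 0.01·Cₑ + 0.0622·0.0089.
Cₑ = (0.02022 − 0.0005536) / 0.01 = 1.966 mg/L.

1.97 mg/L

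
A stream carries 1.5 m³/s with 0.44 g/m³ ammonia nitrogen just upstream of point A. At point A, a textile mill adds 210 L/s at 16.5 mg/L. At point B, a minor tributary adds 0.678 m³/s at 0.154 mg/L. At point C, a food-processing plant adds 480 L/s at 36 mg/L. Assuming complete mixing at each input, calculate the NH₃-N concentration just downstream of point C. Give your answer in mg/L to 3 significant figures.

7.50 mg/L

210 L/s = 0.21 m³/s.
After input A: C = (1.5·0.44 + 0.21·16.5) / 1.71 = 2.412 mg/L.
After input B: C = (1.71·2.412 + 0.678·0.154) / 2.388 = 1.771 mg/L.
480 L/s = 0.48 m³/s.
After input C: C = (2.388·1.771 + 0.48·36) / 2.868 = 7.5 mg/L.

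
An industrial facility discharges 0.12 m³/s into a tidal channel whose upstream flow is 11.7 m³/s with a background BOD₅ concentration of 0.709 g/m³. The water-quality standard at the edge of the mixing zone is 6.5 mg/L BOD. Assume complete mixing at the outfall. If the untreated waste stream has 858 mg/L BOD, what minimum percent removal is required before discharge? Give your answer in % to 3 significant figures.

33.4 %

Mass balance: 6.5·11.82 = 0.12·Cₑ + 11.7·0.709.
Cₑ = (76.83 − 8.295) / 0.12 = 571.1 mg/L.
Required removal = 1 − 571.1/858 = 33.44 %.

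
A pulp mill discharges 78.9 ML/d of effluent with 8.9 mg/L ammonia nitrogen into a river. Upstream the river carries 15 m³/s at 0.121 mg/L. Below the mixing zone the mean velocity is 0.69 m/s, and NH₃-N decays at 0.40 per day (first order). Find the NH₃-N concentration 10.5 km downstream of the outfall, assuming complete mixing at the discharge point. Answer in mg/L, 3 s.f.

78.9 ML/d = 0.9132 m³/s.
After complete mixing, C₀ = (0.9132·8.9 + 15·0.121) / 15.91 = 0.6248 mg/L.
Travel time t = 1.05e+04 m / 0.69 m/s = 1.522e+04 s = 0.1761 d.
C = 0.6248·exp(−0.40·0.1761) = 0.6248·0.932 = 0.5823 mg/L.

0.582 mg/L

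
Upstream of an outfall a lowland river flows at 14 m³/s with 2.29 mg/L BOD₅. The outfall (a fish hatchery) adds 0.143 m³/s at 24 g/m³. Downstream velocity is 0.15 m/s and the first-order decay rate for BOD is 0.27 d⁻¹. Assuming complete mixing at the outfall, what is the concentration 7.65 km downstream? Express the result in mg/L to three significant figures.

2.14 mg/L

After complete mixing, C₀ = (0.143·24 + 14·2.29) / 14.14 = 2.51 mg/L.
Travel time t = 7650 m / 0.15 m/s = 5.1e+04 s = 0.5903 d.
C = 2.51·exp(−0.27·0.5903) = 2.51·0.8527 = 2.14 mg/L.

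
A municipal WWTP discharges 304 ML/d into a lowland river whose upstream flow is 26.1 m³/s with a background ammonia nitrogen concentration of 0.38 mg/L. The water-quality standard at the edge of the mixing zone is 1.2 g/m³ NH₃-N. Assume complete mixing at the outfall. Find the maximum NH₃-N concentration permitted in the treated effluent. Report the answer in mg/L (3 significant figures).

304 ML/d = 3.519 m³/s.
Mass balance: 1.2·29.62 = 3.519·Cₑ + 26.1·0.38.
Cₑ = (35.54 − 9.918) / 3.519 = 7.283 mg/L.

7.28 mg/L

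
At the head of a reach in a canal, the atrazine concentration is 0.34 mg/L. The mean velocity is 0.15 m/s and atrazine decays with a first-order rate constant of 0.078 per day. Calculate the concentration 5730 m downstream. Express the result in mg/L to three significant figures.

Travel time t = 5730 m / 0.15 m/s = 5730/0.15 = 3.82e+04 s = 0.4421 d.
First-order decay: C = 0.34·exp(−0.078·0.4421) = 0.34·0.9661 = 0.3285 mg/L.

0.328 mg/L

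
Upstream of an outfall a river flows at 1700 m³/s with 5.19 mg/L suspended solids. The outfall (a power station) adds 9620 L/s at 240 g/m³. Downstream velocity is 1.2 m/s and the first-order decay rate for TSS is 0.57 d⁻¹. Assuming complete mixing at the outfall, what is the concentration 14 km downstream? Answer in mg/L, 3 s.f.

6.03 mg/L

9620 L/s = 9.62 m³/s.
After complete mixing, C₀ = (9.62·240 + 1700·5.19) / 1710 = 6.511 mg/L.
Travel time t = 1.4e+04 m / 1.2 m/s = 1.167e+04 s = 0.135 d.
C = 6.511·exp(−0.57·0.135) = 6.511·0.9259 = 6.029 mg/L.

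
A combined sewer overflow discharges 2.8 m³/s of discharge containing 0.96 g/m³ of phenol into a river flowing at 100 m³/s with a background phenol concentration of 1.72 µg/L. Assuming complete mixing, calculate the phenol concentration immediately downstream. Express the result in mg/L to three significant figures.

0.0278 mg/L

1.72 µg/L = 0.00172 mg/L.
Flow-weighted mixing gives C = (2.8·0.96 + 100·0.00172) / (2.8 + 100) = 2.86/102.8 = 0.02782 mg/L.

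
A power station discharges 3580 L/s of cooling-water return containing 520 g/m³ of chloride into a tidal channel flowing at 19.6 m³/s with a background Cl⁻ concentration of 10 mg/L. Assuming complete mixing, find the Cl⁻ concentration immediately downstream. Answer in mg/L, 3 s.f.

88.8 mg/L

3580 L/s = 3.58 m³/s.
By mass balance at complete mixing, C = (3.58·520 + 19.6·10) / (3.58 + 19.6) = 2058/23.18 = 88.77 mg/L.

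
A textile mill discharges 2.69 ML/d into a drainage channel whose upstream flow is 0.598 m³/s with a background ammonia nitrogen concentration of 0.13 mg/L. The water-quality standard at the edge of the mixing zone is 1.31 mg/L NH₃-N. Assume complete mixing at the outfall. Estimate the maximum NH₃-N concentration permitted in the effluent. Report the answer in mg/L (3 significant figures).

2.69 ML/d = 0.03113 m³/s.
Mass balance: 1.31·0.6291 = 0.03113·Cₑ + 0.598·0.13.
Cₑ = (0.8242 − 0.07774) / 0.03113 = 23.97 mg/L.

24.0 mg/L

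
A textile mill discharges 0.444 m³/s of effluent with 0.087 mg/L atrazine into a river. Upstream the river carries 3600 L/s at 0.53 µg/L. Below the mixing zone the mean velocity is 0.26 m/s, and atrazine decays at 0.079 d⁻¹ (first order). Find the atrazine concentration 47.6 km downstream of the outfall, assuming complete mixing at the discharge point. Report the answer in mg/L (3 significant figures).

3600 L/s = 3.6 m³/s.
0.53 µg/L = 0.00053 mg/L.
After complete mixing, C₀ = (0.444·0.087 + 3.6·0.00053) / 4.044 = 0.01002 mg/L.
Travel time t = 4.76e+04 m / 0.26 m/s = 1.831e+05 s = 2.119 d.
C = 0.01002·exp(−0.079·2.119) = 0.01002·0.8459 = 0.008479 mg/L.

0.00848 mg/L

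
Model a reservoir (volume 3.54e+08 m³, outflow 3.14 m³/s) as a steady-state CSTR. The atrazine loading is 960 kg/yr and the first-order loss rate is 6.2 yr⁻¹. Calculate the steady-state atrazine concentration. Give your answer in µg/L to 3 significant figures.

Outflow Q = 3.14 m³/s × 3.156e+07 s/yr = 9.909e+07 m³/yr.
Steady-state CSTR mass balance: W = Q·C + k·V·C, so C = W/(Q + kV).
Q + kV = 9.909e+07 + 6.2·3.54e+08 = 2.294e+09 m³/yr.
C = 960/2.294e+09 = 4.185e-07 kg/m³ = 0.0004185 mg/L = 0.4185 µg/L.

0.419 µg/L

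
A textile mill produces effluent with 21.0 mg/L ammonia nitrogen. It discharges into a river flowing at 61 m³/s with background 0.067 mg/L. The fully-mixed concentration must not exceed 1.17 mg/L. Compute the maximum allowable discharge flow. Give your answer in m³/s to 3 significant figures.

Mass balance at complete mixing: C_std·(Q_w + Q_r) = Q_w·C_e + Q_r·C_b.
Rearranging, Q_w = Q_r·(C_std − C_b)/(C_e − C_std) = 61·(1.17 − 0.067) / (21 − 1.17) = 3.393 m³/s.

3.39 m³/s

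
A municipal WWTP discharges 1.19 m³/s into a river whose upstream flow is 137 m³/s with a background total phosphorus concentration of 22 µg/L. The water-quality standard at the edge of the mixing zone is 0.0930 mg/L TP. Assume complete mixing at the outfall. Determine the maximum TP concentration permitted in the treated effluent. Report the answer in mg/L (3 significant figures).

22 µg/L = 0.022 mg/L.
Mass balance: 0.093·138.2 = 1.19·Cₑ + 137·0.022.
Cₑ = (12.85 − 3.014) / 1.19 = 8.267 mg/L.

8.27 mg/L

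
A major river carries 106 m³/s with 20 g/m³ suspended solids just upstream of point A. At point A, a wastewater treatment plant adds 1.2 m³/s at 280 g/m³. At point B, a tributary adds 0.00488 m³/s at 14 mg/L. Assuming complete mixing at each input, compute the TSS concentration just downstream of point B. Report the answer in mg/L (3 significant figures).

After input A: C = (106·20 + 1.2·280) / 107.2 = 22.91 mg/L.
After input B: C = (107.2·22.91 + 0.00488·14) / 107.2 = 22.91 mg/L.

22.9 mg/L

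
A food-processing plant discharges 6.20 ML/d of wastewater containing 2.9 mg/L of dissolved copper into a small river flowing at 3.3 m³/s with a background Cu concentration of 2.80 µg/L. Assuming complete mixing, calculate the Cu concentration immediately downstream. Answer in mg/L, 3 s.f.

0.0645 mg/L

6.20 ML/d = 0.07176 m³/s.
2.80 µg/L = 0.0028 mg/L.
Flow-weighted mixing gives C = (0.07176·2.9 + 3.3·0.0028) / (0.07176 + 3.3) = 0.2173/3.372 = 0.06446 mg/L.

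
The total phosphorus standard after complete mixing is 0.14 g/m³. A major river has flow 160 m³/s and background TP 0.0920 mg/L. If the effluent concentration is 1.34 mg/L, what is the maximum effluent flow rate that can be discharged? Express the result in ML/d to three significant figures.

553 ML/d

Mass balance at complete mixing: C_std·(Q_w + Q_r) = Q_w·C_e + Q_r·C_b.
Rearranging, Q_w = Q_r·(C_std − C_b)/(C_e − C_std) = 160·(0.14 − 0.092) / (1.34 − 0.14) = 6.4 m³/s.
= 553 ML/d.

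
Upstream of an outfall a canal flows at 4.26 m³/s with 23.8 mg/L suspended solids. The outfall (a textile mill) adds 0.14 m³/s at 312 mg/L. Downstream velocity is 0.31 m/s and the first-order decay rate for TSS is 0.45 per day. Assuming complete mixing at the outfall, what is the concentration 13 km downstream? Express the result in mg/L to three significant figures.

26.5 mg/L

After complete mixing, C₀ = (0.14·312 + 4.26·23.8) / 4.4 = 32.97 mg/L.
Travel time t = 1.3e+04 m / 0.31 m/s = 4.194e+04 s = 0.4854 d.
C = 32.97·exp(−0.45·0.4854) = 32.97·0.8038 = 26.5 mg/L.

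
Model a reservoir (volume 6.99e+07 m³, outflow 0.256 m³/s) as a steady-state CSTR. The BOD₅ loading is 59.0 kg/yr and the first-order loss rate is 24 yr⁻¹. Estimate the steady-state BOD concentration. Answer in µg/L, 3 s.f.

0.0350 µg/L

Outflow Q = 0.256 m³/s × 3.156e+07 s/yr = 8.079e+06 m³/yr.
Steady-state CSTR mass balance: W = Q·C + k·V·C, so C = W/(Q + kV).
Q + kV = 8.079e+06 + 24·6.99e+07 = 1.686e+09 m³/yr.
C = 59.0/1.686e+09 = 3.5e-08 kg/m³ = 3.5e-05 mg/L = 0.035 µg/L.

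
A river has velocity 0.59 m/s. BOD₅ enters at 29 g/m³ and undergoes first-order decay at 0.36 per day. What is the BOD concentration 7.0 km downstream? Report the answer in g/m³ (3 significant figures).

27.6 g/m³

Travel time t = 7.0 km / 0.59 m/s = 7000/0.59 = 1.186e+04 s = 0.1373 d.
First-order decay: C = 29·exp(−0.36·0.1373) = 29·0.9518 = 27.6 g/m³.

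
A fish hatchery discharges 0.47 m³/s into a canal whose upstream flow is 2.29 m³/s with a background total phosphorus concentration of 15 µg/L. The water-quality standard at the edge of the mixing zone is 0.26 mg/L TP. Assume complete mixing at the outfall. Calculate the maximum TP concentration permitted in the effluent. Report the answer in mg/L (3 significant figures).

1.45 mg/L

15 µg/L = 0.015 mg/L.
Mass balance: 0.26·2.76 = 0.47·Cₑ + 2.29·0.015.
Cₑ = (0.7176 − 0.03435) / 0.47 = 1.454 mg/L.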